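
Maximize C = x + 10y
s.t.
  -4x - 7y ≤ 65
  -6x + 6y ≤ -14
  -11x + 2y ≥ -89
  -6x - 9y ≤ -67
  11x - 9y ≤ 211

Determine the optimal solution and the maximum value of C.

x = 253/27, y = 190/27, maximum C = 2153/27

Extreme points and C = x + 10y:
  (253/27, 190/27) → C = 2153/27
  (88/15, 53/15) → C = 206/5
  (935/111, 203/111) → C = 2965/111

At the optimal vertex, -6x + 6y = -14 and -11x + 2y = -89.
Solving simultaneously gives x = 253/27, y = 190/27.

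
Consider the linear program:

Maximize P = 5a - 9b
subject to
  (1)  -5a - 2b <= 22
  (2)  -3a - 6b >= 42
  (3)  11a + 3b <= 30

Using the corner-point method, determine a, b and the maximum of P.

Feasible corners and P = 5a - 9b:
  (-2, -6) → P = 44
  (18, -56) → P = 594
  (102/19, -184/19) → P = 114

The binding constraints are -5a - 2b = 22 and 11a + 3b = 30.
Solving simultaneously gives a = 18, b = -56.

a = 18, b = -56, maximum P = 594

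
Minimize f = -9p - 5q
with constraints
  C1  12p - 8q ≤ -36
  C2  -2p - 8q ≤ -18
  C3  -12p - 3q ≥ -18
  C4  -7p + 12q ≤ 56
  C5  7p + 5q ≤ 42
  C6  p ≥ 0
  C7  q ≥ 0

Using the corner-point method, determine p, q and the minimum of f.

p = 2/11, q = 105/22, minimum f = -51/2

Feasible corners and f = -9p - 5q:
  (2/11, 105/22) → f = -51/2
  (0, 9/2) → f = -45/2
  (0, 14/3) → f = -70/3

The binding constraints are 12p - 8q = -36 and -7p + 12q = 56.
Solving simultaneously gives p = 2/11, q = 105/22.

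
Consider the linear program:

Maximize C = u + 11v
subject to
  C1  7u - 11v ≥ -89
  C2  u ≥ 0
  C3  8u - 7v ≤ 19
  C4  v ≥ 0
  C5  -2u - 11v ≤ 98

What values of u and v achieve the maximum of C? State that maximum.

u = 64/3, v = 65/3, maximum C = 779/3

Feasible corners and C = u + 11v:
  (0, 89/11) → C = 89
  (64/3, 65/3) → C = 779/3
  (0, 0) → C = 0
  (19/8, 0) → C = 19/8

The optimum lies where 7u - 11v = -89 and 8u - 7v = 19.
Solving simultaneously gives u = 64/3, v = 65/3.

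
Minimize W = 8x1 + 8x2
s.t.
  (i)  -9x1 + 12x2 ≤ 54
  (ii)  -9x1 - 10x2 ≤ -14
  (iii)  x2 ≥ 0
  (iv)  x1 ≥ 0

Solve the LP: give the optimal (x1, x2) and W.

x1 = 0, x2 = 7/5, minimum W = 56/5

Corner points and W = 8x1 + 8x2:
  (0, 9/2) → W = 36
  (14/9, 0) → W = 112/9
  (0, 7/5) → W = 56/5
The feasible region is unbounded (it extends along (4, 3), (1, 0)), but W strictly increases along every unbounded feasible direction, so there is no improving ray and the minimum is attained at a vertex.

The optimum lies where -9x1 - 10x2 = -14 and x1 = 0.
Solving simultaneously gives x1 = 0, x2 = 7/5.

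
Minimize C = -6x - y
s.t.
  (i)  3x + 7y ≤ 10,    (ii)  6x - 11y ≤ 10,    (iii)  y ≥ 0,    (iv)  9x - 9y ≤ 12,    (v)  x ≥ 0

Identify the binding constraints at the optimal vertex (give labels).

(i) and (iv)

Extreme points and C = -6x - y:
  (29/15, 3/5) → C = -61/5
  (0, 10/7) → C = -10/7
  (4/3, 0) → C = -8
  (0, 0) → C = 0

The minimum is at (29/15, 3/5). Substituting into each constraint, equality holds for (i) and (iv); the remaining constraints have slack.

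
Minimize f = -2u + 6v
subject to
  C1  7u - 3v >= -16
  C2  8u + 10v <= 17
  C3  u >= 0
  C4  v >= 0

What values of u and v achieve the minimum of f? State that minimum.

Feasible corners and f = -2u + 6v:
  (0, 17/10) → f = 51/5
  (17/8, 0) → f = -17/4
  (0, 0) → f = 0

The binding constraints are 8u + 10v = 17 and v = 0.
Solving simultaneously gives u = 17/8, v = 0.

u = 17/8, v = 0, minimum f = -17/4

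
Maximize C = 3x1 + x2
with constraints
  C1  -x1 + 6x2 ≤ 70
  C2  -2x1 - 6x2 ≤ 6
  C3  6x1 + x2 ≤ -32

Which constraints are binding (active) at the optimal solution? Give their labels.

Corner points and C = 3x1 + x2:
  (-76/3, 67/9) → C = -617/9
  (-262/37, 388/37) → C = -398/37
  (-93/17, 14/17) → C = -265/17

The maximum is at (-262/37, 388/37). Substituting into each constraint, equality holds for C1 and C3; the remaining constraints have slack.

C1 and C3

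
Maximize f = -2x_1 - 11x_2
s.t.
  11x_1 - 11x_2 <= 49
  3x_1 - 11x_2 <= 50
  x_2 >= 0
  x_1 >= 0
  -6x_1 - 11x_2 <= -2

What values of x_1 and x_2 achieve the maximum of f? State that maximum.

x_1 = 1/3, x_2 = 0, maximum f = -2/3

Feasible corners and f = -2x_1 - 11x_2:
  (49/11, 0) → f = -98/11
  (1/3, 0) → f = -2/3
  (0, 2/11) → f = -2
The feasible region is unbounded (it extends along (0, 1), (1, 1)), but f strictly decreases along every unbounded feasible direction, so there is no improving ray and the maximum is attained at a vertex.

The optimum lies where x_2 = 0 and -6x_1 - 11x_2 = -2.
Solving simultaneously gives x_1 = 1/3, x_2 = 0.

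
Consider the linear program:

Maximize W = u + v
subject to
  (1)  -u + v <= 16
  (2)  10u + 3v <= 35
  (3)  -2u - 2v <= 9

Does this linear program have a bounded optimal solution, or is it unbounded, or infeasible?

bounded optimum

Vertices and W = u + v:
  (-1, 15) → W = 14
  (-41/4, 23/4) → W = -9/2
  (97/14, -80/7) → W = -9/2
The feasible region has finitely many vertices and no improving ray; the maximum is 14 at (-1, 15).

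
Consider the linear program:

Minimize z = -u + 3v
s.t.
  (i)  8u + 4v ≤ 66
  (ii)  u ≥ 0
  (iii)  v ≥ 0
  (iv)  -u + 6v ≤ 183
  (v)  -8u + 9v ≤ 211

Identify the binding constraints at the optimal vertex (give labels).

Extreme points and z = -u + 3v:
  (0, 33/2) → z = 99/2
  (33/4, 0) → z = -33/4
  (0, 0) → z = 0

The minimum is at (33/4, 0). Substituting into each constraint, equality holds for (i) and (iii); the remaining constraints have slack.

(i) and (iii)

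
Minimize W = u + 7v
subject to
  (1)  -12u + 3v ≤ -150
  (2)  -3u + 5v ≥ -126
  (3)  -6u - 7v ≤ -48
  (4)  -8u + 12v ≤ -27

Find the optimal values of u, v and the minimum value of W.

Feasible corners and W = u + 7v:
  (199/17, -54/17) → W = -179/17
  (573/40, 73/10) → W = 2617/40
  (22, -12) → W = -62
The feasible region is unbounded (it extends along (5, 3), (3, 2)), but W strictly increases along every unbounded feasible direction, so there is no improving ray and the minimum is attained at a vertex.

u = 22, v = -12, minimum W = -62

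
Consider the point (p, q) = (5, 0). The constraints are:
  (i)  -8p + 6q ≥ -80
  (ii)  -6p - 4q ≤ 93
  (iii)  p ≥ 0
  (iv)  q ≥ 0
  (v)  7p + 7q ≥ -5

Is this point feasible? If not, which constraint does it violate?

(i): -40 ≥ -80 ✓
(ii): -30 ≤ 93 ✓
(iii): 5 ≥ 0 ✓
(iv): 0 ≥ 0 ✓
(v): 35 ≥ -5 ✓

feasible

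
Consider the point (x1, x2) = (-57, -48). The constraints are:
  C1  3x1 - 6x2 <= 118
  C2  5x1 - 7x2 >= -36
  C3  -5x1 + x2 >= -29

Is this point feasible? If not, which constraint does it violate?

feasible

C1: 117 ≤ 118 ✓
C2: 51 ≥ -36 ✓
C3: 237 ≥ -29 ✓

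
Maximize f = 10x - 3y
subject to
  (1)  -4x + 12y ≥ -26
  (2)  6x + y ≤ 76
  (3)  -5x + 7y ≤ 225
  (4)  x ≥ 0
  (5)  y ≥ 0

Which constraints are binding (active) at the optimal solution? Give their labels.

Corner points and f = 10x - 3y:
  (469/38, 37/19) → f = 2234/19
  (13/2, 0) → f = 65
  (307/47, 1730/47) → f = -2120/47
  (0, 225/7) → f = -675/7
  (0, 0) → f = 0

The maximum is at (469/38, 37/19). Substituting into each constraint, equality holds for (1) and (2); the remaining constraints have slack.

(1) and (2)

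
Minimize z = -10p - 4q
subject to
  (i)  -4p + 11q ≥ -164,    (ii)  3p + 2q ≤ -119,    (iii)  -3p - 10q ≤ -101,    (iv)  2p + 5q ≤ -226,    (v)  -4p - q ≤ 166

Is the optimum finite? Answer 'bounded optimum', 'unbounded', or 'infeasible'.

infeasible

The boundaries -3p - 10q = -101 and 2p + 5q = -226 meet at (-553, 176), but that point violates -4p - q ≤ 166. Every candidate vertex is excluded by some other constraint, so the feasible region is empty.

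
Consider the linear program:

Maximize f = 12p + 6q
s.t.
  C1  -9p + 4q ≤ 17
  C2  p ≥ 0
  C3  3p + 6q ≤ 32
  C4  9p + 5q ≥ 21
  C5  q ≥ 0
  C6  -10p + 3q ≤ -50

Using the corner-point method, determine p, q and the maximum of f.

The optimum lies where 3p + 6q = 32 and q = 0.
Solving simultaneously gives p = 32/3, q = 0.

p = 32/3, q = 0, maximum f = 128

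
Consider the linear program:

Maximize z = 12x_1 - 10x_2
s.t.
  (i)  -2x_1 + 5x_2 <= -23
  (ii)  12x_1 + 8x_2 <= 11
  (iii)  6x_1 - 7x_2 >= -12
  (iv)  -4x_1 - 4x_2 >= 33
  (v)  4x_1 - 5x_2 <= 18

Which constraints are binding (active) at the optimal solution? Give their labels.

(iv) and (v)

Extreme points and z = 12x_1 - 10x_2:
  (-221/16, -81/8) → z = -129/2
  (-73/28, -79/14) → z = 176/7
  (-93, -78) → z = -336
  (-31/12, -17/3) → z = 77/3

The maximum is at (-31/12, -17/3). Substituting into each constraint, equality holds for (iv) and (v); the remaining constraints have slack.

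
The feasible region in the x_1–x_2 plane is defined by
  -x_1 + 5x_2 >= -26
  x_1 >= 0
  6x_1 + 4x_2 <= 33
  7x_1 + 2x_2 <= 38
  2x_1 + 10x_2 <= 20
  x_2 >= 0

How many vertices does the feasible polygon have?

5

Intersecting each pair of boundary lines and keeping only the points that satisfy every inequality leaves:
  (0, 2)
  (0, 0)
  (43/8, 3/16)
  (125/26, 27/26)
  (38/7, 0)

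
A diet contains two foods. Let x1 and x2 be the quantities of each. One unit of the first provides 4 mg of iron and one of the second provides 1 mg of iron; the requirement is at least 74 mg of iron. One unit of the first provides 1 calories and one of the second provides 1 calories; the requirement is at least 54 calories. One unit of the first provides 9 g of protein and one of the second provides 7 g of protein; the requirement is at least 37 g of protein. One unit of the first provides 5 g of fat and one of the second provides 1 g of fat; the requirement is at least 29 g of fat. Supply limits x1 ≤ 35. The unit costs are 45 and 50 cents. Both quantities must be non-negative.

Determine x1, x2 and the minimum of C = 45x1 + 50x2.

x1 = 35, x2 = 19, minimum C = 2525

Feasible corners and C = 45x1 + 50x2:
  (0, 74) → C = 3700
  (20/3, 142/3) → C = 8000/3
  (35, 19) → C = 2525
The feasible region is unbounded (it extends along (0, 1)), but C strictly increases along every unbounded feasible direction, so there is no improving ray and the minimum is attained at a vertex.

At the optimal vertex, x1 + x2 = 54 and x1 = 35.
Solving simultaneously gives x1 = 35, x2 = 19.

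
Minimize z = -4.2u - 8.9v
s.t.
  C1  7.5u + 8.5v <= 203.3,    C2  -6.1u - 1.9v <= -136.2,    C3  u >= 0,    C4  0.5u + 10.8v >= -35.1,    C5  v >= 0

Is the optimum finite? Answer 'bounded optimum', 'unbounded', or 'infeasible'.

bounded optimum

Feasible corners and z = -4.2u - 8.9v:
  (77143/3760, 21863/3760) → z = -5185813/37600
  (2033/75, 0) → z = -113.848
  (1362/61, 0) → z = -28602/305
The feasible region has finitely many vertices and no improving ray; the minimum is -5185813/37600 at (77143/3760, 21863/3760).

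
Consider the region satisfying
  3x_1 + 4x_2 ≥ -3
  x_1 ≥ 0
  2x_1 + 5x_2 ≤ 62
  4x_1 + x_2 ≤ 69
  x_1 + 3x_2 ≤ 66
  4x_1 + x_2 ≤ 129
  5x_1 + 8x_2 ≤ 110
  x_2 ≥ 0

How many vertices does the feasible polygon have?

5

Intersecting each pair of boundary lines and keeping only the points that satisfy every inequality leaves:
  (0, 62/5)
  (0, 0)
  (6, 10)
  (442/27, 95/27)
  (69/4, 0)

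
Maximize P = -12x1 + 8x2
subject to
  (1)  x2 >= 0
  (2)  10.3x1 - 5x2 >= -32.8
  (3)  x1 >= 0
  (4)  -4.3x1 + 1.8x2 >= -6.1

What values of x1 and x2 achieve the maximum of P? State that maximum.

Vertices and P = -12x1 + 8x2:
  (0, 0) → P = 0
  (61/43, 0) → P = -732/43
  (0, 164/25) → P = 1312/25
  (121/4, 551/8) → P = 188

The optimum lies where 10.3x1 - 5x2 = -32.8 and -4.3x1 + 1.8x2 = -6.1.
Solving simultaneously gives x1 = 121/4, x2 = 551/8.

x1 = 30.25, x2 = 68.875, maximum P = 188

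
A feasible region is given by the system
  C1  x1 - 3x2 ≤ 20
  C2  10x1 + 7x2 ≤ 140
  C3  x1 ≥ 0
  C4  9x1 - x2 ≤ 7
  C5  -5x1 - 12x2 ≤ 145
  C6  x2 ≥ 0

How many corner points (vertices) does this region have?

4

Intersecting each pair of boundary lines and keeping only the points that satisfy every inequality leaves:
  (0, 20)
  (189/73, 1190/73)
  (0, 0)
  (7/9, 0)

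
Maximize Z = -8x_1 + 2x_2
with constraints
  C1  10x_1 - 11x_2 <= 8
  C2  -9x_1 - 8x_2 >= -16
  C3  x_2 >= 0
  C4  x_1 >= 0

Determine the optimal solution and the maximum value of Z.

x_1 = 0, x_2 = 2, maximum Z = 4

The optimum lies where -9x_1 - 8x_2 = -16 and x_1 = 0.
Solving simultaneously gives x_1 = 0, x_2 = 2.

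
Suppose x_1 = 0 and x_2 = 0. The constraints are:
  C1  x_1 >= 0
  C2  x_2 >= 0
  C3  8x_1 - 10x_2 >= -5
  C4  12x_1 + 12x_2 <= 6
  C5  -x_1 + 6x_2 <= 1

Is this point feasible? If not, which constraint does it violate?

feasible

C1: 0 ≥ 0 ✓
C2: 0 ≥ 0 ✓
C3: 0 ≥ -5 ✓
C4: 0 ≤ 6 ✓
C5: 0 ≤ 1 ✓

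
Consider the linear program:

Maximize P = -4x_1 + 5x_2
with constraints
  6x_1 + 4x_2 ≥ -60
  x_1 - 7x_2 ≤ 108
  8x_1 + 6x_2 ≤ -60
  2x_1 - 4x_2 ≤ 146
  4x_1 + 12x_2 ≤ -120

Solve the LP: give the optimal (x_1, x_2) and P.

x_1 = -30/7, x_2 = -60/7, maximum P = -180/7

Feasible corners and P = -4x_1 + 5x_2:
  (6/23, -354/23) → P = -78
  (-30/7, -60/7) → P = -180/7
  (114/31, -462/31) → P = -2766/31
  (0, -10) → P = -50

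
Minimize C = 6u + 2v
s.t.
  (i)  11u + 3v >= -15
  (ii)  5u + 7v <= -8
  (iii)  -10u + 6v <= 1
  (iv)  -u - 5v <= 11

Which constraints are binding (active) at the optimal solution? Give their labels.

Feasible corners and C = 6u + 2v:
  (-31/32, -139/96) → C = -209/24
  (-21/26, -53/26) → C = -116/13
  (-11/20, -3/4) → C = -24/5
  (37/18, -47/18) → C = 64/9

The minimum is at (-21/26, -53/26). Substituting into each constraint, equality holds for (i) and (iv); the remaining constraints have slack.

(i) and (iv)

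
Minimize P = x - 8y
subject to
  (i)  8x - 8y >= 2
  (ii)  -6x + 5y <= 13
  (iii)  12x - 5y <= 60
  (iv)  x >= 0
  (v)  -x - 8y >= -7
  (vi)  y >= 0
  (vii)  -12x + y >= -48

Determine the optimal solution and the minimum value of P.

Corner points and P = x - 8y:
  (1, 3/4) → P = -5
  (1/4, 0) → P = 1/4
  (391/97, 36/97) → P = 103/97
  (4, 0) → P = 4

x = 1, y = 3/4, minimum P = -5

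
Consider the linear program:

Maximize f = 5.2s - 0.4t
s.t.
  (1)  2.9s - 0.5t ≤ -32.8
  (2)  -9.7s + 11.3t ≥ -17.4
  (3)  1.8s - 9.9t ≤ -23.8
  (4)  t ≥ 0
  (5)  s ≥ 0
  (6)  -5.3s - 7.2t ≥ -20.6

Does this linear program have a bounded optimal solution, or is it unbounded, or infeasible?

The boundaries 2.9s - 0.5t = -32.8 and 1.8s - 9.9t = -23.8 meet at (-31282/2781, 998/2781), but that point violates s ≥ 0. Every candidate vertex is excluded by some other constraint, so the feasible region is empty.

infeasible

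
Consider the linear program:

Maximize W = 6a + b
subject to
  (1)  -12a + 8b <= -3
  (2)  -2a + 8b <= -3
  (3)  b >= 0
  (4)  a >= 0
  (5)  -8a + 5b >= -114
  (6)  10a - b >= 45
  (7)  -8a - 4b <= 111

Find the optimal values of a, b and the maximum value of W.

a = 299/18, b = 34/9, maximum W = 931/9

The binding constraints are -2a + 8b = -3 and -8a + 5b = -114.
Solving simultaneously gives a = 299/18, b = 34/9.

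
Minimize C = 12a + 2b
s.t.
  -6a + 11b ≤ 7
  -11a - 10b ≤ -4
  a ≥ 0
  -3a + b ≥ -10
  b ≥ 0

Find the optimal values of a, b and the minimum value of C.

Corner points and C = 12a + 2b:
  (0, 7/11) → C = 14/11
  (13/3, 3) → C = 58
  (0, 2/5) → C = 4/5
  (4/11, 0) → C = 48/11
  (10/3, 0) → C = 40

The optimum lies where -11a - 10b = -4 and a = 0.
Solving simultaneously gives a = 0, b = 2/5.

a = 0, b = 2/5, minimum C = 4/5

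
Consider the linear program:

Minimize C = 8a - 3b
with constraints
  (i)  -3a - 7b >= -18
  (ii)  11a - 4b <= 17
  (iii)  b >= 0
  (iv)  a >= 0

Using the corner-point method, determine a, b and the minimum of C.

a = 0, b = 18/7, minimum C = -54/7

Extreme points and C = 8a - 3b:
  (191/89, 147/89) → C = 1087/89
  (0, 18/7) → C = -54/7
  (17/11, 0) → C = 136/11
  (0, 0) → C = 0

The optimum lies where -3a - 7b = -18 and a = 0.
Solving simultaneously gives a = 0, b = 18/7.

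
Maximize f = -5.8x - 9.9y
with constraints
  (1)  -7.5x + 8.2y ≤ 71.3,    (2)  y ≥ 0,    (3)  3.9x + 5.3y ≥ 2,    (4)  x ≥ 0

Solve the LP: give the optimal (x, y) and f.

x = 20/39, y = 0, maximum f = -116/39

Vertices and f = -5.8x - 9.9y:
  (0, 713/82) → f = -70587/820
  (20/39, 0) → f = -116/39
  (0, 20/53) → f = -198/53
The feasible region is unbounded (it extends along (1, 0), (82, 75)), but f strictly decreases along every unbounded feasible direction, so there is no improving ray and the maximum is attained at a vertex.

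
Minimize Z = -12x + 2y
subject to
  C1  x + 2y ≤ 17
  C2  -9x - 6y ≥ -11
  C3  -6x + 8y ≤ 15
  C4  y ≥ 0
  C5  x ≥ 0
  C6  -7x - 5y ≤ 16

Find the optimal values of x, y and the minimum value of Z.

Vertices and Z = -12x + 2y:
  (11/9, 0) → Z = -44/3
  (0, 11/6) → Z = 11/3
  (0, 0) → Z = 0

x = 11/9, y = 0, minimum Z = -44/3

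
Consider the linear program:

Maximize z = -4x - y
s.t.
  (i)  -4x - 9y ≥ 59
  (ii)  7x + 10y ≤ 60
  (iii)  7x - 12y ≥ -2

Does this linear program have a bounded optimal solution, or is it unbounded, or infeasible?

unbounded

From the feasible point (1130/23, -653/23), moving in the direction (-12, -7) keeps every constraint satisfied while z increases without bound.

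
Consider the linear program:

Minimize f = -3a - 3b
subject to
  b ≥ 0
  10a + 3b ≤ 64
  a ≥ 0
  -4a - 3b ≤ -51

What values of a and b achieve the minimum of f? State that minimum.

The optimum lies where 10a + 3b = 64 and a = 0.
Solving simultaneously gives a = 0, b = 64/3.

a = 0, b = 64/3, minimum f = -64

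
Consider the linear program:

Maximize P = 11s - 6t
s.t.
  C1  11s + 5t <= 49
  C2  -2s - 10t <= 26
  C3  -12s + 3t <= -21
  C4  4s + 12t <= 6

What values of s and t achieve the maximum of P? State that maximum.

s = 31/5, t = -96/25, maximum P = 2281/25

Feasible corners and P = 11s - 6t:
  (31/5, -96/25) → P = 2281/25
  (279/56, -65/56) → P = 3459/56
  (22/21, -59/21) → P = 596/21
  (45/26, -1/13) → P = 39/2

The optimum lies where 11s + 5t = 49 and -2s - 10t = 26.
Solving simultaneously gives s = 31/5, t = -96/25.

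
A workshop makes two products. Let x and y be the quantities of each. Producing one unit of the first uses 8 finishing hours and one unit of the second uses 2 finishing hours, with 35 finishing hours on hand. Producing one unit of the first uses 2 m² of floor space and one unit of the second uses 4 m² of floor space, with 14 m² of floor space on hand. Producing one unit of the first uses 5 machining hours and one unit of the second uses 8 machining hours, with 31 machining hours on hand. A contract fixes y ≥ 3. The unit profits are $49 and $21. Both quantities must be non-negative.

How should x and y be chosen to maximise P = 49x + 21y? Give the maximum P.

The binding constraints are 2x + 4y = 14 and y = 3.
Solving simultaneously gives x = 1, y = 3.

x = 1, y = 3, maximum P = 112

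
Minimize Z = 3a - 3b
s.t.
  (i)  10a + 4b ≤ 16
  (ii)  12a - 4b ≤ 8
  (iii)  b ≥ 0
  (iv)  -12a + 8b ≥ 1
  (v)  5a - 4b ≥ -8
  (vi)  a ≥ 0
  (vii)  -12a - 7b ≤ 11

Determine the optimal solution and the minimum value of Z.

Feasible corners and Z = 3a - 3b:
  (31/32, 101/64) → Z = -117/64
  (8/15, 8/3) → Z = -32/5
  (0, 1/8) → Z = -3/8
  (0, 2) → Z = -6

a = 8/15, b = 8/3, minimum Z = -32/5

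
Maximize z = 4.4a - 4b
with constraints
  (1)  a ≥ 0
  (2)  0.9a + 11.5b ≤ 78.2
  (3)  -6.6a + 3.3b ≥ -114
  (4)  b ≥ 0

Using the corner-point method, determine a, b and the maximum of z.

a = 190/11, b = 0, maximum z = 76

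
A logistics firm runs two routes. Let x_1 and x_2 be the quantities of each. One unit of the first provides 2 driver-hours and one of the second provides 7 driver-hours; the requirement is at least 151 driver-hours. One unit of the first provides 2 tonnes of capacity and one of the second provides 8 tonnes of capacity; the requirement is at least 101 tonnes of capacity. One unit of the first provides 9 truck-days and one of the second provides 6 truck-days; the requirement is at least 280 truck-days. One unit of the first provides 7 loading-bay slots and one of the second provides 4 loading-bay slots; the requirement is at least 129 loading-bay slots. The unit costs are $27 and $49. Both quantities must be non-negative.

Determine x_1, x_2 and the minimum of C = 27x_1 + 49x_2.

Extreme points and C = 27x_1 + 49x_2:
  (0, 140/3) → C = 6860/3
  (151/2, 0) → C = 4077/2
  (62/3, 47/3) → C = 3977/3
The feasible region is unbounded (it extends along (0, 1), (1, 0)), but C strictly increases along every unbounded feasible direction, so there is no improving ray and the minimum is attained at a vertex.

The optimum lies where 2x_1 + 7x_2 = 151 and 9x_1 + 6x_2 = 280.
Solving simultaneously gives x_1 = 62/3, x_2 = 47/3.

x_1 = 62/3, x_2 = 47/3, minimum C = 3977/3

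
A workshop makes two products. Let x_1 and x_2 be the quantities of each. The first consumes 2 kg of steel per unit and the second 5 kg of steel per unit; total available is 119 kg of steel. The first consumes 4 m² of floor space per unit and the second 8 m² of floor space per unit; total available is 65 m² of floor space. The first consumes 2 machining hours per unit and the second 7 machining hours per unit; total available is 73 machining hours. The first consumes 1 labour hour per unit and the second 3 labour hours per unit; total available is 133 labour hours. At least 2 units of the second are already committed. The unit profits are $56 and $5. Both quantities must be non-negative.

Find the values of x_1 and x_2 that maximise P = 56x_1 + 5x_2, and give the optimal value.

x_1 = 49/4, x_2 = 2, maximum P = 696

Feasible corners and P = 56x_1 + 5x_2:
  (0, 65/8) → P = 325/8
  (0, 2) → P = 10
  (49/4, 2) → P = 696

At the optimal vertex, 4x_1 + 8x_2 = 65 and x_2 = 2.
Solving simultaneously gives x_1 = 49/4, x_2 = 2.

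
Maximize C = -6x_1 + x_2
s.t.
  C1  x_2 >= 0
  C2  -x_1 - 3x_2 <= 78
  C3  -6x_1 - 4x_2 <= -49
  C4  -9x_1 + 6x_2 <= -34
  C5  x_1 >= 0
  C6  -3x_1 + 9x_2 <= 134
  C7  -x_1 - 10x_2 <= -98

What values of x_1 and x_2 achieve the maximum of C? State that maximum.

x_1 = 29/3, x_2 = 53/6, maximum C = -295/6

Extreme points and C = -6x_1 + x_2:
  (98, 0) → C = -588
  (370/21, 436/21) → C = -1784/21
  (29/3, 53/6) → C = -295/6
The feasible region is unbounded (it extends along (3, 1), (1, 0)), but C strictly decreases along every unbounded feasible direction, so there is no improving ray and the maximum is attained at a vertex.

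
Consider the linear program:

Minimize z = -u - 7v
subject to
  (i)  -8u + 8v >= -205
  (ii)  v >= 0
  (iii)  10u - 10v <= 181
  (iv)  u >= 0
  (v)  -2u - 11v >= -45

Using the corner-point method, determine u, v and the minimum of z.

Extreme points and z = -u - 7v:
  (181/10, 0) → z = -181/10
  (0, 0) → z = 0
  (2441/130, 44/65) → z = -3057/130
  (0, 45/11) → z = -315/11

u = 0, v = 45/11, minimum z = -315/11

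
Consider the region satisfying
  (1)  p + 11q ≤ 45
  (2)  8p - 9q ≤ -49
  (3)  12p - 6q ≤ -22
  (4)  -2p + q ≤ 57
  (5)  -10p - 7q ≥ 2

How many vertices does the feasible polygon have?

Pairwise boundary intersections that survive every other constraint:
  (-582/23, 147/23)
  (-337/103, 452/103)
  (-232/5, -179/5)
  (-361/146, 237/73)

4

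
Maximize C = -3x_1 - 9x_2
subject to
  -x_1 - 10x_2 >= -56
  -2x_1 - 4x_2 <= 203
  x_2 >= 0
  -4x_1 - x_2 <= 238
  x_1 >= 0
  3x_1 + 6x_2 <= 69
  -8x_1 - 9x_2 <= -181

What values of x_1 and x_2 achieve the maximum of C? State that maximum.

Corner points and C = -3x_1 - 9x_2:
  (23, 0) → C = -69
  (181/8, 0) → C = -543/8
  (155/7, 3/7) → C = -492/7

x_1 = 181/8, x_2 = 0, maximum C = -543/8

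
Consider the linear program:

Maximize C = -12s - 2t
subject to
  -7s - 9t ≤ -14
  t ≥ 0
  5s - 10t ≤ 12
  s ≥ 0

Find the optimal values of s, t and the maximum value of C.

Feasible corners and C = -12s - 2t:
  (2, 0) → C = -24
  (0, 14/9) → C = -28/9
  (12/5, 0) → C = -144/5
The feasible region is unbounded (it extends along (0, 1), (2, 1)), but C strictly decreases along every unbounded feasible direction, so there is no improving ray and the maximum is attained at a vertex.

At the optimal vertex, -7s - 9t = -14 and s = 0.
Solving simultaneously gives s = 0, t = 14/9.

s = 0, t = 14/9, maximum C = -28/9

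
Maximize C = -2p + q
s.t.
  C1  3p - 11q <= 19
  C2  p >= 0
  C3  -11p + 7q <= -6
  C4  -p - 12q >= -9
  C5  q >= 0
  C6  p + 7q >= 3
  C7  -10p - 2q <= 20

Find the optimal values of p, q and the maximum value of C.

p = 3/4, q = 9/28, maximum C = -33/28

Feasible corners and C = -2p + q:
  (327/47, 8/47) → C = -646/47
  (19/3, 0) → C = -38/3
  (135/139, 93/139) → C = -177/139
  (3/4, 9/28) → C = -33/28
  (3, 0) → C = -6

The optimum lies where -11p + 7q = -6 and p + 7q = 3.
Solving simultaneously gives p = 3/4, q = 9/28.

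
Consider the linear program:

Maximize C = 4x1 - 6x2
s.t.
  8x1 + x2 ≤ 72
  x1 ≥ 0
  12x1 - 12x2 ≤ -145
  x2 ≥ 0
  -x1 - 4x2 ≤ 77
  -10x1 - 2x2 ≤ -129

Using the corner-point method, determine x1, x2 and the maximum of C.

Vertices and C = 4x1 - 6x2:
  (0, 72) → C = -432
  (5/2, 52) → C = -302
  (0, 129/2) → C = -387

The optimum lies where 8x1 + x2 = 72 and -10x1 - 2x2 = -129.
Solving simultaneously gives x1 = 5/2, x2 = 52.

x1 = 5/2, x2 = 52, maximum C = -302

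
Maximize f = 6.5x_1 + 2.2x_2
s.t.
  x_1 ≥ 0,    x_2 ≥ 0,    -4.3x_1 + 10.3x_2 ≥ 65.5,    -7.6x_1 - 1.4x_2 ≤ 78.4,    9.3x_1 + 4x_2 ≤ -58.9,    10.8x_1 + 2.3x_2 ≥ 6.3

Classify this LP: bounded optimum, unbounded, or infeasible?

infeasible

The boundaries x_1 = 0 and -4.3x_1 + 10.3x_2 = 65.5 meet at (0, 655/103), but that point violates 9.3x_1 + 4x_2 ≤ -58.9. Every candidate vertex is excluded by some other constraint, so the feasible region is empty.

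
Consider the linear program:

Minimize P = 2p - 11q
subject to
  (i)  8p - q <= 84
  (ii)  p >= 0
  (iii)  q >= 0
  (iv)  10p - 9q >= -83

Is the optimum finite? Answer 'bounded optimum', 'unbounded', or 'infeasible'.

Corner points and P = 2p - 11q:
  (21/2, 0) → P = 21
  (839/62, 752/31) → P = -7433/31
  (0, 0) → P = 0
  (0, 83/9) → P = -913/9
The feasible region has finitely many vertices and no improving ray; the minimum is -7433/31 at (839/62, 752/31).

bounded optimum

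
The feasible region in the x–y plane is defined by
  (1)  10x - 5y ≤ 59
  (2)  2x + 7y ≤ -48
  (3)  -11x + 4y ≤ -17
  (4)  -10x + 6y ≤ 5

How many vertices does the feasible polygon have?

Of the 6 pairwise boundary intersections, those satisfying every inequality are:
  (173/80, -299/40)
  (-151/15, -479/15)
  (-73/85, -562/85)

3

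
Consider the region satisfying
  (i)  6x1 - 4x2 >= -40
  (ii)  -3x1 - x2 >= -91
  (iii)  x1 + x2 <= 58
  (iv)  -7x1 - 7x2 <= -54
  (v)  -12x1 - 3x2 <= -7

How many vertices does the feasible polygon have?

Pairwise boundary intersections that survive every other constraint:
  (18, 37)
  (-32/35, 302/35)
  (583/14, -475/14)

3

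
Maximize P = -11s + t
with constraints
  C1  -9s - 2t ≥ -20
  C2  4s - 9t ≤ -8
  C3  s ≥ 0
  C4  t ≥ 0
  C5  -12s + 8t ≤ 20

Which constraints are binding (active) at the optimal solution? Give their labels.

Corner points and P = -11s + t:
  (164/89, 152/89) → P = -1652/89
  (5/4, 35/8) → P = -75/8
  (0, 8/9) → P = 8/9
  (0, 5/2) → P = 5/2

The maximum is at (0, 5/2). Substituting into each constraint, equality holds for C3 and C5; the remaining constraints have slack.

C3 and C5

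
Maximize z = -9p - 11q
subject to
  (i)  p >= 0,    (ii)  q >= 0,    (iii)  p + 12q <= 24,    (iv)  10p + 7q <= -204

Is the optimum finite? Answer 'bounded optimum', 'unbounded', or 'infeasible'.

infeasible

The boundaries p = 0 and q = 0 meet at (0, 0), but that point violates 10p + 7q ≤ -204. Every candidate vertex is excluded by some other constraint, so the feasible region is empty.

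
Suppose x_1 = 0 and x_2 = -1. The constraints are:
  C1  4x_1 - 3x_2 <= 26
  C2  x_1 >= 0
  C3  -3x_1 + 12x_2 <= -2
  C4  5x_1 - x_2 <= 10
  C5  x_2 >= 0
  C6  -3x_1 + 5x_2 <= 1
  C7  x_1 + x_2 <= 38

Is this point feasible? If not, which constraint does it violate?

Constraint C5: x_2 = -1, which is not ≥ 0. All other constraints are satisfied.

not feasible — violates C5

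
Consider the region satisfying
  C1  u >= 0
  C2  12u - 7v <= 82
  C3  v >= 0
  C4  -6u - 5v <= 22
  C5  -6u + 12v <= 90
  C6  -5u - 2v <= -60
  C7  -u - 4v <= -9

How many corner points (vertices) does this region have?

3

The feasible vertices (each the meet of two boundaries and inside every other half-plane) are:
  (269/17, 262/17)
  (584/59, 310/59)
  (15/2, 45/4)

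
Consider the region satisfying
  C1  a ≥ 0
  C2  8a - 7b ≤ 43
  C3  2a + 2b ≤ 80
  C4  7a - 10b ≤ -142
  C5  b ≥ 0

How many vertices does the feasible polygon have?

3

The feasible vertices (each the meet of two boundaries and inside every other half-plane) are:
  (0, 40)
  (0, 71/5)
  (258/17, 422/17)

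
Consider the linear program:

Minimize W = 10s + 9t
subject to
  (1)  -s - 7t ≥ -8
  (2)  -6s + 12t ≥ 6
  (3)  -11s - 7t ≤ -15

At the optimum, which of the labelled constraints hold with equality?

Vertices and W = 10s + 9t:
  (1, 1) → W = 19
  (7/10, 73/70) → W = 1147/70
  (23/29, 26/29) → W = 16

The minimum is at (23/29, 26/29). Substituting into each constraint, equality holds for (2) and (3); the remaining constraints have slack.

(2) and (3)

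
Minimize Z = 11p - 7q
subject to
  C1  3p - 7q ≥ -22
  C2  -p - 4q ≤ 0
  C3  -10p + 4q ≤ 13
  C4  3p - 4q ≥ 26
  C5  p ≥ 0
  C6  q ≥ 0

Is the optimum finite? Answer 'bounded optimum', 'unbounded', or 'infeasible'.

bounded optimum

Feasible corners and Z = 11p - 7q:
  (30, 16) → Z = 218
  (26/3, 0) → Z = 286/3
The feasible region has finitely many vertices and no improving ray; the minimum is 286/3 at (26/3, 0).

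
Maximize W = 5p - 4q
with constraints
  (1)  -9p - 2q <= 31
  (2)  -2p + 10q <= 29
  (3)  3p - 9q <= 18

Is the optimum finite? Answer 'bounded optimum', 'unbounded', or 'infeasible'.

Feasible corners and W = 5p - 4q:
  (-184/47, 199/94) → W = -1318/47
  (-81/29, -85/29) → W = -65/29
  (147/4, 41/4) → W = 571/4
The feasible region has finitely many vertices and no improving ray; the maximum is 571/4 at (147/4, 41/4).

bounded optimum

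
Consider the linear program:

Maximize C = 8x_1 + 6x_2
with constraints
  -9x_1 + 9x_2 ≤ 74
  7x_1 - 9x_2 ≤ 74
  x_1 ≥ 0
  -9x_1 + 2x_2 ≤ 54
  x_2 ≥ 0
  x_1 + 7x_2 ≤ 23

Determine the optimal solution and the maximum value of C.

x_1 = 25/2, x_2 = 3/2, maximum C = 109

Feasible corners and C = 8x_1 + 6x_2:
  (74/7, 0) → C = 592/7
  (25/2, 3/2) → C = 109
  (0, 0) → C = 0
  (0, 23/7) → C = 138/7

The optimum lies where 7x_1 - 9x_2 = 74 and x_1 + 7x_2 = 23.
Solving simultaneously gives x_1 = 25/2, x_2 = 3/2.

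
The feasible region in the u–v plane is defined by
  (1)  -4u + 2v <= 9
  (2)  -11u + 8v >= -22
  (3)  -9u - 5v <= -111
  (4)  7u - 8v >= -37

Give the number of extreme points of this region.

Of the 6 pairwise boundary intersections, those satisfying every inequality are:
  (998/127, 1023/127)
  (59/4, 561/32)
  (703/107, 1110/107)

3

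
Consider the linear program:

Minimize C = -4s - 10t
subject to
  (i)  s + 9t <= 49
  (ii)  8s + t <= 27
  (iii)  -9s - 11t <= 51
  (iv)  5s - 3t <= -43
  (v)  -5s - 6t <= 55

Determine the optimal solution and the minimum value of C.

Feasible corners and C = -4s - 10t:
  (-499/35, 246/35) → C = -464/35
  (-5, 6) → C = -40
  (-313/41, 66/41) → C = 592/41

At the optimal vertex, s + 9t = 49 and 5s - 3t = -43.
Solving simultaneously gives s = -5, t = 6.

s = -5, t = 6, minimum C = -40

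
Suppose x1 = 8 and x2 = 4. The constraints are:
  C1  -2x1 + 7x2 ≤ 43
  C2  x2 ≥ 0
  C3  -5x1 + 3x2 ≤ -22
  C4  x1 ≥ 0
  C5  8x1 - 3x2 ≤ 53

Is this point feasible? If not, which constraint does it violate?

feasible

C1: 12 ≤ 43 ✓
C2: 4 ≥ 0 ✓
C3: -28 ≤ -22 ✓
C4: 8 ≥ 0 ✓
C5: 52 ≤ 53 ✓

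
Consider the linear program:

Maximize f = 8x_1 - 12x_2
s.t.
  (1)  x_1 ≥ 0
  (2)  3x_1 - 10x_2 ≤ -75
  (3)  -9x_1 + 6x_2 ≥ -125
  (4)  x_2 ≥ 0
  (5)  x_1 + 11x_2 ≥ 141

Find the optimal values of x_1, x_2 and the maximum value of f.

Extreme points and f = 8x_1 - 12x_2:
  (0, 141/11) → f = -1692/11
  (425/18, 175/12) → f = 125/9
  (585/43, 498/43) → f = -1296/43
The feasible region is unbounded (it extends along (0, 1), (2, 3)), but f strictly decreases along every unbounded feasible direction, so there is no improving ray and the maximum is attained at a vertex.

x_1 = 425/18, x_2 = 175/12, maximum f = 125/9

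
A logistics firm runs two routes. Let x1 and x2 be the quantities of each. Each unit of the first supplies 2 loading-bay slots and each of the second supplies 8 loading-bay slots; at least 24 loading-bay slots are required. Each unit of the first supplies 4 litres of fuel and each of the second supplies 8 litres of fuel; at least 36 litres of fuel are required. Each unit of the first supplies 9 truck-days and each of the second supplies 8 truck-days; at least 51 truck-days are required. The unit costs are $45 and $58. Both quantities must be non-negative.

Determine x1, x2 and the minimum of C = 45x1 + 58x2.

x1 = 3, x2 = 3, minimum C = 309

Extreme points and C = 45x1 + 58x2:
  (0, 51/8) → C = 1479/4
  (12, 0) → C = 540
  (6, 3/2) → C = 357
  (3, 3) → C = 309
The feasible region is unbounded (it extends along (0, 1), (1, 0)), but C strictly increases along every unbounded feasible direction, so there is no improving ray and the minimum is attained at a vertex.

The optimum lies where 4x1 + 8x2 = 36 and 9x1 + 8x2 = 51.
Solving simultaneously gives x1 = 3, x2 = 3.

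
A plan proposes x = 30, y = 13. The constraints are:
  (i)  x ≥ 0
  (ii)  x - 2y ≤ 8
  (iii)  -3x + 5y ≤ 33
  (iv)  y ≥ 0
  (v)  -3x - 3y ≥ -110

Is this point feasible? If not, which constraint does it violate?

Constraint (v): -3x - 3y = -129, which is not ≥ -110. All other constraints are satisfied.

not feasible — violates (v)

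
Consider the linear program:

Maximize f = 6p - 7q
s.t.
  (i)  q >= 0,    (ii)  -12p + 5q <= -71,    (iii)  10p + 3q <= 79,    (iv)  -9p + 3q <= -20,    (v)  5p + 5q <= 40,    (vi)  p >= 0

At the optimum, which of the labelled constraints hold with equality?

(i) and (iii)

Vertices and f = 6p - 7q:
  (71/12, 0) → f = 71/2
  (79/10, 0) → f = 237/5
  (111/17, 25/17) → f = 491/17
  (55/7, 1/7) → f = 323/7

The maximum is at (79/10, 0). Substituting into each constraint, equality holds for (i) and (iii); the remaining constraints have slack.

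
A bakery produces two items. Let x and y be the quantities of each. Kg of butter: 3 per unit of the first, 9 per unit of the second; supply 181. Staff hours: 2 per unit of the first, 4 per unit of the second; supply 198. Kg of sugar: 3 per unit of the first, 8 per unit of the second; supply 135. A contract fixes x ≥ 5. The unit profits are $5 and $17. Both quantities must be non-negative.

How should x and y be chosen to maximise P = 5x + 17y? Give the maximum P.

Vertices and P = 5x + 17y:
  (45, 0) → P = 225
  (5, 0) → P = 25
  (5, 15) → P = 280

x = 5, y = 15, maximum P = 280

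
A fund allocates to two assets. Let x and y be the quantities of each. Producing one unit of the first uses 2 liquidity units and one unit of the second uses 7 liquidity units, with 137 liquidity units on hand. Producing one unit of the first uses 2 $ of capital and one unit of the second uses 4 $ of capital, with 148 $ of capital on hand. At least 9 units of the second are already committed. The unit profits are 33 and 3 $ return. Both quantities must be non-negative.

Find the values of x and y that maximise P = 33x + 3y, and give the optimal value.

x = 37, y = 9, maximum P = 1248

Extreme points and P = 33x + 3y:
  (0, 137/7) → P = 411/7
  (0, 9) → P = 27
  (37, 9) → P = 1248

The optimum lies where 2x + 7y = 137 and y = 9.
Solving simultaneously gives x = 37, y = 9.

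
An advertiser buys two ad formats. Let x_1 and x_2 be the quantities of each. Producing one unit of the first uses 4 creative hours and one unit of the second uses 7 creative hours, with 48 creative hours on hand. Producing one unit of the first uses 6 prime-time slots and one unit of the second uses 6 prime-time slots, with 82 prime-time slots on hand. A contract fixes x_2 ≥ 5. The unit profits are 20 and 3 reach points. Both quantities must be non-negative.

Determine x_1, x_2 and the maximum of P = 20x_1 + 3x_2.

Extreme points and P = 20x_1 + 3x_2:
  (0, 48/7) → P = 144/7
  (0, 5) → P = 15
  (13/4, 5) → P = 80

At the optimal vertex, 4x_1 + 7x_2 = 48 and x_2 = 5.
Solving simultaneously gives x_1 = 13/4, x_2 = 5.

x_1 = 13/4, x_2 = 5, maximum P = 80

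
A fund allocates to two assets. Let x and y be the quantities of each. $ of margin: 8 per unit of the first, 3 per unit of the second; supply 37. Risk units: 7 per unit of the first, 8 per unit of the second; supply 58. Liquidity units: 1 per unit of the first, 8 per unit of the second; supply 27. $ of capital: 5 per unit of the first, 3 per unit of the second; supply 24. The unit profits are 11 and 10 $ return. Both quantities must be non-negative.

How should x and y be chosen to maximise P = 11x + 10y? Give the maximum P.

x = 3, y = 3, maximum P = 63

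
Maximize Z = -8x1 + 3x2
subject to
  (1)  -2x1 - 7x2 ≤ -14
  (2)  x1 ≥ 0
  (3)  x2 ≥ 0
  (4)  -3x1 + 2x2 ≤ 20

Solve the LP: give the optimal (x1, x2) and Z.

Feasible corners and Z = -8x1 + 3x2:
  (0, 2) → Z = 6
  (7, 0) → Z = -56
  (0, 10) → Z = 30
The feasible region is unbounded (it extends along (2, 3), (1, 0)), but Z strictly decreases along every unbounded feasible direction, so there is no improving ray and the maximum is attained at a vertex.

The binding constraints are x1 = 0 and -3x1 + 2x2 = 20.
Solving simultaneously gives x1 = 0, x2 = 10.

x1 = 0, x2 = 10, maximum Z = 30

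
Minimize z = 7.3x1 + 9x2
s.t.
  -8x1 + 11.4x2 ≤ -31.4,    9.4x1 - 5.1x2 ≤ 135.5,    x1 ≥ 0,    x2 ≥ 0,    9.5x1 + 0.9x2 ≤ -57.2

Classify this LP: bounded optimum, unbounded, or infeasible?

infeasible

The boundaries -8x1 + 11.4x2 = -31.4 and 9.4x1 - 5.1x2 = 135.5 meet at (11538/553, 19721/1659), but that point violates 9.5x1 + 0.9x2 ≤ -57.2. Every candidate vertex is excluded by some other constraint, so the feasible region is empty.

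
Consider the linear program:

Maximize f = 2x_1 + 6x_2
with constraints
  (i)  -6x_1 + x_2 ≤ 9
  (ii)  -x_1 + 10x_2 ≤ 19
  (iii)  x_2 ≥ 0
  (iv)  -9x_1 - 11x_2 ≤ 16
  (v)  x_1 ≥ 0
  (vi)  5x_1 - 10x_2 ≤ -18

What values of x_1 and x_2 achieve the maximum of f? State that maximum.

x_1 = 1/4, x_2 = 77/40, maximum f = 241/20

Feasible corners and f = 2x_1 + 6x_2:
  (0, 19/10) → f = 57/5
  (1/4, 77/40) → f = 241/20
  (0, 9/5) → f = 54/5

The binding constraints are -x_1 + 10x_2 = 19 and 5x_1 - 10x_2 = -18.
Solving simultaneously gives x_1 = 1/4, x_2 = 77/40.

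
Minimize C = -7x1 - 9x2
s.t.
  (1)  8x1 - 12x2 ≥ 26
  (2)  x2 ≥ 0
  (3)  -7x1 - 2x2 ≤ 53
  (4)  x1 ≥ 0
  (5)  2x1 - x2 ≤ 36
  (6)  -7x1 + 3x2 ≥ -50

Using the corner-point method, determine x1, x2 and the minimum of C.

x1 = 87/10, x2 = 109/30, minimum C = -468/5

Extreme points and C = -7x1 - 9x2:
  (13/4, 0) → C = -91/4
  (87/10, 109/30) → C = -468/5
  (50/7, 0) → C = -50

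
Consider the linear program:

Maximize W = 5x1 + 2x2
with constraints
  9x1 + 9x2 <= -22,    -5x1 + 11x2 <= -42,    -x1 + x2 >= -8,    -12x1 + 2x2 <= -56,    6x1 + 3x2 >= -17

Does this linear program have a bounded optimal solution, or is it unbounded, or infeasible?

The boundaries 9x1 + 9x2 = -22 and -5x1 + 11x2 = -42 meet at (17/18, -61/18), but that point violates -12x1 + 2x2 ≤ -56. Every candidate vertex is excluded by some other constraint, so the feasible region is empty.

infeasible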